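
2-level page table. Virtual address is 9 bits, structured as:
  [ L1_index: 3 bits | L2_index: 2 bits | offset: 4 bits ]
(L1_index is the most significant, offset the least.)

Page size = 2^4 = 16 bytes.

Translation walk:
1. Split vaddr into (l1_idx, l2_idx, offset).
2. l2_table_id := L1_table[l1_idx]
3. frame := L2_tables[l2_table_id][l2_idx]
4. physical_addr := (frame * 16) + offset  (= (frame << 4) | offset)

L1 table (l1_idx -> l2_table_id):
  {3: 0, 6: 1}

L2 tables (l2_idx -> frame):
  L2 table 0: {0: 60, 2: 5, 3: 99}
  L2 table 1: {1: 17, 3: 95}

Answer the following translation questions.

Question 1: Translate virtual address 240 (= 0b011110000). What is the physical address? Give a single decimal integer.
Answer: 1584

Derivation:
vaddr = 240 = 0b011110000
Split: l1_idx=3, l2_idx=3, offset=0
L1[3] = 0
L2[0][3] = 99
paddr = 99 * 16 + 0 = 1584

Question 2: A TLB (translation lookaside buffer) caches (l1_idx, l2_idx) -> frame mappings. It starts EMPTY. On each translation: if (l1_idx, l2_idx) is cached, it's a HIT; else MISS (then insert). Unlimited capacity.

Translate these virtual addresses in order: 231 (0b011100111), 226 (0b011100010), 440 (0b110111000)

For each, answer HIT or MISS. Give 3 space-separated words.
Answer: MISS HIT MISS

Derivation:
vaddr=231: (3,2) not in TLB -> MISS, insert
vaddr=226: (3,2) in TLB -> HIT
vaddr=440: (6,3) not in TLB -> MISS, insert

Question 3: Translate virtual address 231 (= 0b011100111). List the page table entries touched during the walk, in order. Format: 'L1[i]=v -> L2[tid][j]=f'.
vaddr = 231 = 0b011100111
Split: l1_idx=3, l2_idx=2, offset=7

Answer: L1[3]=0 -> L2[0][2]=5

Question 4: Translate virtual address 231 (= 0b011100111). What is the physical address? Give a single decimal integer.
Answer: 87

Derivation:
vaddr = 231 = 0b011100111
Split: l1_idx=3, l2_idx=2, offset=7
L1[3] = 0
L2[0][2] = 5
paddr = 5 * 16 + 7 = 87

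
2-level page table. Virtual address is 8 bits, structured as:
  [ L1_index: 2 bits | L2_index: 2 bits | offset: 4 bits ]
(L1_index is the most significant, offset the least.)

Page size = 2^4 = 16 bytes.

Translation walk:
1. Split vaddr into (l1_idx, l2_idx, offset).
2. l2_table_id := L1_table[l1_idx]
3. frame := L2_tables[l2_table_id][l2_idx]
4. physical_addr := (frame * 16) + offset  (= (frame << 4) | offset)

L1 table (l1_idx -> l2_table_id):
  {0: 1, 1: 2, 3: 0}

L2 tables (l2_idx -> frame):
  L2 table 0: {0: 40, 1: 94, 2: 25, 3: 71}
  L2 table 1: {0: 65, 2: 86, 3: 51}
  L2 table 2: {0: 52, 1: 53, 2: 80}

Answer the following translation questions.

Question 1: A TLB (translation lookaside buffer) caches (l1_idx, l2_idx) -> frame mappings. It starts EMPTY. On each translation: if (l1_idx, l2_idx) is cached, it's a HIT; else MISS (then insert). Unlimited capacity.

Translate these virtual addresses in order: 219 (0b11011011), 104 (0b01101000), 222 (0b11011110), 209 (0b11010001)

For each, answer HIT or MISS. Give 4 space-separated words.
Answer: MISS MISS HIT HIT

Derivation:
vaddr=219: (3,1) not in TLB -> MISS, insert
vaddr=104: (1,2) not in TLB -> MISS, insert
vaddr=222: (3,1) in TLB -> HIT
vaddr=209: (3,1) in TLB -> HIT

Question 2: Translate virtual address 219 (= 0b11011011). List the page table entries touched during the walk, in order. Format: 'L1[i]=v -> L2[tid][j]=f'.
vaddr = 219 = 0b11011011
Split: l1_idx=3, l2_idx=1, offset=11

Answer: L1[3]=0 -> L2[0][1]=94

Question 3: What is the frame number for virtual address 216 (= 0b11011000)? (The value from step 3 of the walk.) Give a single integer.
vaddr = 216: l1_idx=3, l2_idx=1
L1[3] = 0; L2[0][1] = 94

Answer: 94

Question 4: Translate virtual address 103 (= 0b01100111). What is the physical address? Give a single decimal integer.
Answer: 1287

Derivation:
vaddr = 103 = 0b01100111
Split: l1_idx=1, l2_idx=2, offset=7
L1[1] = 2
L2[2][2] = 80
paddr = 80 * 16 + 7 = 1287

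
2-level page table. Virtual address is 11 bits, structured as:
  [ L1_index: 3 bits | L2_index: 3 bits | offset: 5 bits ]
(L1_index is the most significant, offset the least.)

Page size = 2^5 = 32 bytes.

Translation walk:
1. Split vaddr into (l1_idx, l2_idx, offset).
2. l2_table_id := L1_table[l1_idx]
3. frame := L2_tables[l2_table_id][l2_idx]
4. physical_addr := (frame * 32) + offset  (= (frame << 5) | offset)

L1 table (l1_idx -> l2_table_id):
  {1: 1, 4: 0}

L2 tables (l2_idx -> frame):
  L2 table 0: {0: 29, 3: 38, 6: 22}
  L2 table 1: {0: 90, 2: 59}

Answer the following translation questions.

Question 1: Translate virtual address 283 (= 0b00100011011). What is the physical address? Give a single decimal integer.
Answer: 2907

Derivation:
vaddr = 283 = 0b00100011011
Split: l1_idx=1, l2_idx=0, offset=27
L1[1] = 1
L2[1][0] = 90
paddr = 90 * 32 + 27 = 2907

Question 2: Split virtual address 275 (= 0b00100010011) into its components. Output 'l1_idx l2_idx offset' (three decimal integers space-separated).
Answer: 1 0 19

Derivation:
vaddr = 275 = 0b00100010011
  top 3 bits -> l1_idx = 1
  next 3 bits -> l2_idx = 0
  bottom 5 bits -> offset = 19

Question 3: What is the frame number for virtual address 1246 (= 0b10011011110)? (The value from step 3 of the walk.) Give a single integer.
Answer: 22

Derivation:
vaddr = 1246: l1_idx=4, l2_idx=6
L1[4] = 0; L2[0][6] = 22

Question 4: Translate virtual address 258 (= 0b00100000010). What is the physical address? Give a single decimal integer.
Answer: 2882

Derivation:
vaddr = 258 = 0b00100000010
Split: l1_idx=1, l2_idx=0, offset=2
L1[1] = 1
L2[1][0] = 90
paddr = 90 * 32 + 2 = 2882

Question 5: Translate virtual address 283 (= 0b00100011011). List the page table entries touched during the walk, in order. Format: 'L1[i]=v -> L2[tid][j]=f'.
Answer: L1[1]=1 -> L2[1][0]=90

Derivation:
vaddr = 283 = 0b00100011011
Split: l1_idx=1, l2_idx=0, offset=27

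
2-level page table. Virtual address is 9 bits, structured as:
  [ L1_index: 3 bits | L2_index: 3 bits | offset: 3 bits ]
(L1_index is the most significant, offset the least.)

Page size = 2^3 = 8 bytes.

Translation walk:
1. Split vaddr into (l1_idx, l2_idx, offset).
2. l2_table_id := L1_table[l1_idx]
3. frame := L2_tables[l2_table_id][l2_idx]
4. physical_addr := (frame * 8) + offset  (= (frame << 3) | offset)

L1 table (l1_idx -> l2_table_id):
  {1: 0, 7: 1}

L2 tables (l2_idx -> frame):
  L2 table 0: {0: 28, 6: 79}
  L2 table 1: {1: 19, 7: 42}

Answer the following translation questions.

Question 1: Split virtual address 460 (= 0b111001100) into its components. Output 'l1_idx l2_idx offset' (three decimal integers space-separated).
Answer: 7 1 4

Derivation:
vaddr = 460 = 0b111001100
  top 3 bits -> l1_idx = 7
  next 3 bits -> l2_idx = 1
  bottom 3 bits -> offset = 4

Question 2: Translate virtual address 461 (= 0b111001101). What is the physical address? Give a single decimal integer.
vaddr = 461 = 0b111001101
Split: l1_idx=7, l2_idx=1, offset=5
L1[7] = 1
L2[1][1] = 19
paddr = 19 * 8 + 5 = 157

Answer: 157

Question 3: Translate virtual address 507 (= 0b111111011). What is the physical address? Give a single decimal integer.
vaddr = 507 = 0b111111011
Split: l1_idx=7, l2_idx=7, offset=3
L1[7] = 1
L2[1][7] = 42
paddr = 42 * 8 + 3 = 339

Answer: 339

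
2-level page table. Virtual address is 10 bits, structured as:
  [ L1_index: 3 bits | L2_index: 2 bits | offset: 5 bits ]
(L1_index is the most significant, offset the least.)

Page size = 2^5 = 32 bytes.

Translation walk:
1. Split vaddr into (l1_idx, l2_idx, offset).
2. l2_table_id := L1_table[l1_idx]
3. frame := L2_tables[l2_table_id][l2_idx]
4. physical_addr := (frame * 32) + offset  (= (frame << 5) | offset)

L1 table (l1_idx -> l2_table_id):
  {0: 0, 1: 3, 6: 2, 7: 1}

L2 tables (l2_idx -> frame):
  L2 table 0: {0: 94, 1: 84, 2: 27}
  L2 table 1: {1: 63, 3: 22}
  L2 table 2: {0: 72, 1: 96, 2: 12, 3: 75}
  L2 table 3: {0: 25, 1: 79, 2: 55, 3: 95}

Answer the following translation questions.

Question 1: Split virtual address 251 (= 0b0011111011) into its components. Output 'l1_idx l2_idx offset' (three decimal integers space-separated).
vaddr = 251 = 0b0011111011
  top 3 bits -> l1_idx = 1
  next 2 bits -> l2_idx = 3
  bottom 5 bits -> offset = 27

Answer: 1 3 27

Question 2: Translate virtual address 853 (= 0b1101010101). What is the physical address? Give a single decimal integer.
vaddr = 853 = 0b1101010101
Split: l1_idx=6, l2_idx=2, offset=21
L1[6] = 2
L2[2][2] = 12
paddr = 12 * 32 + 21 = 405

Answer: 405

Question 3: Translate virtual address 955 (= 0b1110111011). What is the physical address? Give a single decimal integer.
vaddr = 955 = 0b1110111011
Split: l1_idx=7, l2_idx=1, offset=27
L1[7] = 1
L2[1][1] = 63
paddr = 63 * 32 + 27 = 2043

Answer: 2043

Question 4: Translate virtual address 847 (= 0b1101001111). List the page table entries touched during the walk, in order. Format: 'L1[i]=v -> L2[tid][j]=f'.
vaddr = 847 = 0b1101001111
Split: l1_idx=6, l2_idx=2, offset=15

Answer: L1[6]=2 -> L2[2][2]=12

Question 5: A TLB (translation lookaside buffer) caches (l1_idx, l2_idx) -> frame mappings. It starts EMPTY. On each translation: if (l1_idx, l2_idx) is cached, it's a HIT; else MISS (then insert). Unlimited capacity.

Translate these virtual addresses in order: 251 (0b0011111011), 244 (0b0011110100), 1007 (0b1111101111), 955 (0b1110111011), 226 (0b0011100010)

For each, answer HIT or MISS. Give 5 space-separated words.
vaddr=251: (1,3) not in TLB -> MISS, insert
vaddr=244: (1,3) in TLB -> HIT
vaddr=1007: (7,3) not in TLB -> MISS, insert
vaddr=955: (7,1) not in TLB -> MISS, insert
vaddr=226: (1,3) in TLB -> HIT

Answer: MISS HIT MISS MISS HIT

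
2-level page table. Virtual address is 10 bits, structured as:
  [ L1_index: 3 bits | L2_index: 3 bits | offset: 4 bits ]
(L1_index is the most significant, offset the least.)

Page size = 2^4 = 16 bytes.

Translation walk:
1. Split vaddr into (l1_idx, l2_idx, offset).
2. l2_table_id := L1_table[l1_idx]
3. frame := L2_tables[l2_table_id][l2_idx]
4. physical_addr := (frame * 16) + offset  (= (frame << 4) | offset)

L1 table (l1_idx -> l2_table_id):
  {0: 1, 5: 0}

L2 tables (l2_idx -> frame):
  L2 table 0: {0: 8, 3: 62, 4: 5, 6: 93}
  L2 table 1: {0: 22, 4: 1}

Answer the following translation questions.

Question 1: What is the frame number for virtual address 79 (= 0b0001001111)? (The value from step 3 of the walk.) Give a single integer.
Answer: 1

Derivation:
vaddr = 79: l1_idx=0, l2_idx=4
L1[0] = 1; L2[1][4] = 1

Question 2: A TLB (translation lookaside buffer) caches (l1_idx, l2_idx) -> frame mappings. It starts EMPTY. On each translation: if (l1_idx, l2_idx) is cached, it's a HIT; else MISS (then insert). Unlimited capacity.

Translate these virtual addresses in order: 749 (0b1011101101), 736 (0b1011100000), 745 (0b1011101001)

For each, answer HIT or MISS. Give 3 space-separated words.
vaddr=749: (5,6) not in TLB -> MISS, insert
vaddr=736: (5,6) in TLB -> HIT
vaddr=745: (5,6) in TLB -> HIT

Answer: MISS HIT HIT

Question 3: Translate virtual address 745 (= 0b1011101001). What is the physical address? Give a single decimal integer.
Answer: 1497

Derivation:
vaddr = 745 = 0b1011101001
Split: l1_idx=5, l2_idx=6, offset=9
L1[5] = 0
L2[0][6] = 93
paddr = 93 * 16 + 9 = 1497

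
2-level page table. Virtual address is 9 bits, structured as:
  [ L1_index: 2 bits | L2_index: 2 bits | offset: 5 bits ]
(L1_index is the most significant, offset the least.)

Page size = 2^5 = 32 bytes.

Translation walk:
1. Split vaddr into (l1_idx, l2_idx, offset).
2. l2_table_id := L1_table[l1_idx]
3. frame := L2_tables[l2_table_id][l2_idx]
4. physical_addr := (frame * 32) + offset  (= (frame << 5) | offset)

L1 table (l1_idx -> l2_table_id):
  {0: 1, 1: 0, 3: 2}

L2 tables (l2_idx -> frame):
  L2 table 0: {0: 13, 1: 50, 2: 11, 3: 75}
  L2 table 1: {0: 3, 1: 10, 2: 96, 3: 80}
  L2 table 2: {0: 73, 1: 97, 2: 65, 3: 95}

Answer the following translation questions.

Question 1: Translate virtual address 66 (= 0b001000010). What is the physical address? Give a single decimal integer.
vaddr = 66 = 0b001000010
Split: l1_idx=0, l2_idx=2, offset=2
L1[0] = 1
L2[1][2] = 96
paddr = 96 * 32 + 2 = 3074

Answer: 3074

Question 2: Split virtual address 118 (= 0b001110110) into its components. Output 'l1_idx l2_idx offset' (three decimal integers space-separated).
Answer: 0 3 22

Derivation:
vaddr = 118 = 0b001110110
  top 2 bits -> l1_idx = 0
  next 2 bits -> l2_idx = 3
  bottom 5 bits -> offset = 22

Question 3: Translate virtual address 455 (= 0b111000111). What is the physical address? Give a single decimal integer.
Answer: 2087

Derivation:
vaddr = 455 = 0b111000111
Split: l1_idx=3, l2_idx=2, offset=7
L1[3] = 2
L2[2][2] = 65
paddr = 65 * 32 + 7 = 2087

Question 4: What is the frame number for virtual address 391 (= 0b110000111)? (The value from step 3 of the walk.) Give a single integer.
vaddr = 391: l1_idx=3, l2_idx=0
L1[3] = 2; L2[2][0] = 73

Answer: 73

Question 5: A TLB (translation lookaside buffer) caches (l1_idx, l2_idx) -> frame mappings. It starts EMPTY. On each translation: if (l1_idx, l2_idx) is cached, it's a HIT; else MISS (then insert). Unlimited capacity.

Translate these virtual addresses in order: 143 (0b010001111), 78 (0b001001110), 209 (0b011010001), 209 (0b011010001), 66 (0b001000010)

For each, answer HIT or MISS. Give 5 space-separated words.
vaddr=143: (1,0) not in TLB -> MISS, insert
vaddr=78: (0,2) not in TLB -> MISS, insert
vaddr=209: (1,2) not in TLB -> MISS, insert
vaddr=209: (1,2) in TLB -> HIT
vaddr=66: (0,2) in TLB -> HIT

Answer: MISS MISS MISS HIT HIT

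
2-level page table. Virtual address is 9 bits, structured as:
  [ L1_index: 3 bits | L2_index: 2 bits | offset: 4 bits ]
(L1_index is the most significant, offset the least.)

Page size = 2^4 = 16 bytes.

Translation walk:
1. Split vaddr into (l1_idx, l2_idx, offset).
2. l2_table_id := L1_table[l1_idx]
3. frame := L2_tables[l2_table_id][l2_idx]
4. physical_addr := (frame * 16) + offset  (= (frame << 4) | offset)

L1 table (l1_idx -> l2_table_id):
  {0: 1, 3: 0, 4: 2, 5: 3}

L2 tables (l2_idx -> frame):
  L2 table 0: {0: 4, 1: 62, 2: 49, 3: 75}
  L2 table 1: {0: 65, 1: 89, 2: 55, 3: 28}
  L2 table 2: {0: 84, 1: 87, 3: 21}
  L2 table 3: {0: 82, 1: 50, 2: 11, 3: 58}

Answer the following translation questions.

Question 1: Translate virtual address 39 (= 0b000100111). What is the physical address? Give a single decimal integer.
vaddr = 39 = 0b000100111
Split: l1_idx=0, l2_idx=2, offset=7
L1[0] = 1
L2[1][2] = 55
paddr = 55 * 16 + 7 = 887

Answer: 887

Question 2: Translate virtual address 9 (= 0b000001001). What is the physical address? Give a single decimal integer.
Answer: 1049

Derivation:
vaddr = 9 = 0b000001001
Split: l1_idx=0, l2_idx=0, offset=9
L1[0] = 1
L2[1][0] = 65
paddr = 65 * 16 + 9 = 1049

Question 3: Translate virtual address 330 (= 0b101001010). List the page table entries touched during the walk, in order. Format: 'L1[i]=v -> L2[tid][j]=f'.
Answer: L1[5]=3 -> L2[3][0]=82

Derivation:
vaddr = 330 = 0b101001010
Split: l1_idx=5, l2_idx=0, offset=10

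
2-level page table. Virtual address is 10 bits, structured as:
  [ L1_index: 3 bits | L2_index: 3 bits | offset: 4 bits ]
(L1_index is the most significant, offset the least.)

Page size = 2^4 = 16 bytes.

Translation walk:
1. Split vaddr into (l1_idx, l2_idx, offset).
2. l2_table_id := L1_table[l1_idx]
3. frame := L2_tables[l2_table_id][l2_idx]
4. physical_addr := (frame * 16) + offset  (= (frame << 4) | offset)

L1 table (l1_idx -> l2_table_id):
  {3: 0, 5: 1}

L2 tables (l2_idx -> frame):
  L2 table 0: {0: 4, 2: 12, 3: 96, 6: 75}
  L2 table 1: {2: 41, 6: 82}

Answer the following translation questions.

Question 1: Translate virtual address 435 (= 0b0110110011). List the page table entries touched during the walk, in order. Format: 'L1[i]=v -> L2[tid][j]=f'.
vaddr = 435 = 0b0110110011
Split: l1_idx=3, l2_idx=3, offset=3

Answer: L1[3]=0 -> L2[0][3]=96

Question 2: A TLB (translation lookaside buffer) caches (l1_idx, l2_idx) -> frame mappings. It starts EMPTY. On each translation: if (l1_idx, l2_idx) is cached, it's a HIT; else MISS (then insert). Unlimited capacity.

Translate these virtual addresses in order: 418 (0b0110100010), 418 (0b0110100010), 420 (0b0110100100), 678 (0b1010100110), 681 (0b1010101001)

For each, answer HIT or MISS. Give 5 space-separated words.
vaddr=418: (3,2) not in TLB -> MISS, insert
vaddr=418: (3,2) in TLB -> HIT
vaddr=420: (3,2) in TLB -> HIT
vaddr=678: (5,2) not in TLB -> MISS, insert
vaddr=681: (5,2) in TLB -> HIT

Answer: MISS HIT HIT MISS HIT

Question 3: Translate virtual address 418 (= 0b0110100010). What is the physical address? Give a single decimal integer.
vaddr = 418 = 0b0110100010
Split: l1_idx=3, l2_idx=2, offset=2
L1[3] = 0
L2[0][2] = 12
paddr = 12 * 16 + 2 = 194

Answer: 194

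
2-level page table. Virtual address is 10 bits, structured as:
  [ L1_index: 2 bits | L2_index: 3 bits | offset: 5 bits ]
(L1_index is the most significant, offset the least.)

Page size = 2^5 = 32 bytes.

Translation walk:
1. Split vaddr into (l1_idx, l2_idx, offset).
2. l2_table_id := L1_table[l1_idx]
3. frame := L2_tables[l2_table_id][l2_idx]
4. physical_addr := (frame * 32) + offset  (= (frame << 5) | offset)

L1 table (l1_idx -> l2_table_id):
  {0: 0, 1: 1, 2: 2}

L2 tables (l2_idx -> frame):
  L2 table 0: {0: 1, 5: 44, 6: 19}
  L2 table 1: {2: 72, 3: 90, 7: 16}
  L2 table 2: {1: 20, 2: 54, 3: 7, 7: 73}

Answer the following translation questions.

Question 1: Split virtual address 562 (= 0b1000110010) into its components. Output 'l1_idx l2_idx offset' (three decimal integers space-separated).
vaddr = 562 = 0b1000110010
  top 2 bits -> l1_idx = 2
  next 3 bits -> l2_idx = 1
  bottom 5 bits -> offset = 18

Answer: 2 1 18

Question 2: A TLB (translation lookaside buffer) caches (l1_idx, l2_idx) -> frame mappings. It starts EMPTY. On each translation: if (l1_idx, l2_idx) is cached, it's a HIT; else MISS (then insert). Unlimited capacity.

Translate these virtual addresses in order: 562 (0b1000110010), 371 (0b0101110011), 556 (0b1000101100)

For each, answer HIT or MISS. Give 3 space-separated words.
Answer: MISS MISS HIT

Derivation:
vaddr=562: (2,1) not in TLB -> MISS, insert
vaddr=371: (1,3) not in TLB -> MISS, insert
vaddr=556: (2,1) in TLB -> HIT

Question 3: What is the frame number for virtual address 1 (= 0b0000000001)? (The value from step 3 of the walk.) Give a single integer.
vaddr = 1: l1_idx=0, l2_idx=0
L1[0] = 0; L2[0][0] = 1

Answer: 1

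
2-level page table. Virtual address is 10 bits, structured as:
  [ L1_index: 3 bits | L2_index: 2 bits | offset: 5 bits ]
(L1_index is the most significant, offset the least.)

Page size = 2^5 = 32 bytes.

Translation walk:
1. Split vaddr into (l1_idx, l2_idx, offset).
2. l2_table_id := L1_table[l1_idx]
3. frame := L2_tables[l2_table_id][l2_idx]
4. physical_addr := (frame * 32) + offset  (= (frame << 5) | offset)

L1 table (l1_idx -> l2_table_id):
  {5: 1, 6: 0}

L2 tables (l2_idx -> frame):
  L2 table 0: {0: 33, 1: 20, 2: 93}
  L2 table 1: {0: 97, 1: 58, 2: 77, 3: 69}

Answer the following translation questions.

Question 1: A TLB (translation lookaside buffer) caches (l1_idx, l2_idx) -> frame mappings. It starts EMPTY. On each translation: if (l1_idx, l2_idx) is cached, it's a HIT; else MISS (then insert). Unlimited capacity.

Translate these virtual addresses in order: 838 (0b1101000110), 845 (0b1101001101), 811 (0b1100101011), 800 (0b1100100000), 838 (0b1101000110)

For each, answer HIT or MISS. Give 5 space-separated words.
vaddr=838: (6,2) not in TLB -> MISS, insert
vaddr=845: (6,2) in TLB -> HIT
vaddr=811: (6,1) not in TLB -> MISS, insert
vaddr=800: (6,1) in TLB -> HIT
vaddr=838: (6,2) in TLB -> HIT

Answer: MISS HIT MISS HIT HIT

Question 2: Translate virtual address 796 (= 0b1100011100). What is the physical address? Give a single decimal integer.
Answer: 1084

Derivation:
vaddr = 796 = 0b1100011100
Split: l1_idx=6, l2_idx=0, offset=28
L1[6] = 0
L2[0][0] = 33
paddr = 33 * 32 + 28 = 1084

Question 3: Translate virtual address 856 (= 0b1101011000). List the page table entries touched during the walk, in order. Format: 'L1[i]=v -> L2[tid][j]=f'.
vaddr = 856 = 0b1101011000
Split: l1_idx=6, l2_idx=2, offset=24

Answer: L1[6]=0 -> L2[0][2]=93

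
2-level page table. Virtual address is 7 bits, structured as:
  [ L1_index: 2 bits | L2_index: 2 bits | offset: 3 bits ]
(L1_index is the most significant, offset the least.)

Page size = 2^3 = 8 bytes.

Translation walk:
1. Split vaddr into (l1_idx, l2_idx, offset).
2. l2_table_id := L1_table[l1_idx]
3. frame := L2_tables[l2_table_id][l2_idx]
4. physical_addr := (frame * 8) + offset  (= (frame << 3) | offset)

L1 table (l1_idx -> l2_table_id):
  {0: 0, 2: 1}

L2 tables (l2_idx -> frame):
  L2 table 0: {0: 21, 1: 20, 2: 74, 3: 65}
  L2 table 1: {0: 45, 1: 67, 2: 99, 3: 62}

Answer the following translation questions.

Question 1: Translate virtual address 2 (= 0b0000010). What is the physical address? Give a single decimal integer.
vaddr = 2 = 0b0000010
Split: l1_idx=0, l2_idx=0, offset=2
L1[0] = 0
L2[0][0] = 21
paddr = 21 * 8 + 2 = 170

Answer: 170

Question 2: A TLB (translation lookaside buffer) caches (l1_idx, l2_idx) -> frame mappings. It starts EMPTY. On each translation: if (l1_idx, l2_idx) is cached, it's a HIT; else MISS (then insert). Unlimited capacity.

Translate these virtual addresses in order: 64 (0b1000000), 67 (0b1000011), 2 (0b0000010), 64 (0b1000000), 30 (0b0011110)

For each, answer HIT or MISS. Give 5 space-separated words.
Answer: MISS HIT MISS HIT MISS

Derivation:
vaddr=64: (2,0) not in TLB -> MISS, insert
vaddr=67: (2,0) in TLB -> HIT
vaddr=2: (0,0) not in TLB -> MISS, insert
vaddr=64: (2,0) in TLB -> HIT
vaddr=30: (0,3) not in TLB -> MISS, insert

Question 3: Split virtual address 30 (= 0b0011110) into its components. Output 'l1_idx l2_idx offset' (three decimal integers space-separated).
Answer: 0 3 6

Derivation:
vaddr = 30 = 0b0011110
  top 2 bits -> l1_idx = 0
  next 2 bits -> l2_idx = 3
  bottom 3 bits -> offset = 6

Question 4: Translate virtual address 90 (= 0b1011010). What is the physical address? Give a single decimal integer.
vaddr = 90 = 0b1011010
Split: l1_idx=2, l2_idx=3, offset=2
L1[2] = 1
L2[1][3] = 62
paddr = 62 * 8 + 2 = 498

Answer: 498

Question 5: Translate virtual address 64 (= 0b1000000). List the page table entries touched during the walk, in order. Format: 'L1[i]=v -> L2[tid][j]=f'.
vaddr = 64 = 0b1000000
Split: l1_idx=2, l2_idx=0, offset=0

Answer: L1[2]=1 -> L2[1][0]=45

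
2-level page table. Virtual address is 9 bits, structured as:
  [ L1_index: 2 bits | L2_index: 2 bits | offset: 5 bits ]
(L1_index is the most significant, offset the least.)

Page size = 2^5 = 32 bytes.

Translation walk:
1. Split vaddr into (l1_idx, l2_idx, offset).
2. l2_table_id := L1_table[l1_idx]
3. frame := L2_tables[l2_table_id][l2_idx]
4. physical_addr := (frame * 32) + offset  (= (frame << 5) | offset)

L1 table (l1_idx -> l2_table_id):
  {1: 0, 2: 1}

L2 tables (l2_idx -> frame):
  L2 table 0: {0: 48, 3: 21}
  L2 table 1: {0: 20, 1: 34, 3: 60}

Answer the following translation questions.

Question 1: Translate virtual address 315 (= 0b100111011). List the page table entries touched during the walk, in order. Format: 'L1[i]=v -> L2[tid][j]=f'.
Answer: L1[2]=1 -> L2[1][1]=34

Derivation:
vaddr = 315 = 0b100111011
Split: l1_idx=2, l2_idx=1, offset=27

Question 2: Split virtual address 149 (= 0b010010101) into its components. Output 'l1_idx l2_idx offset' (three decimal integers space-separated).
vaddr = 149 = 0b010010101
  top 2 bits -> l1_idx = 1
  next 2 bits -> l2_idx = 0
  bottom 5 bits -> offset = 21

Answer: 1 0 21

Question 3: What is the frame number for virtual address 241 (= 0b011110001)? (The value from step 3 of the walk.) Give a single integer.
Answer: 21

Derivation:
vaddr = 241: l1_idx=1, l2_idx=3
L1[1] = 0; L2[0][3] = 21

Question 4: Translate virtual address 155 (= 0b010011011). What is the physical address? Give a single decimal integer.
vaddr = 155 = 0b010011011
Split: l1_idx=1, l2_idx=0, offset=27
L1[1] = 0
L2[0][0] = 48
paddr = 48 * 32 + 27 = 1563

Answer: 1563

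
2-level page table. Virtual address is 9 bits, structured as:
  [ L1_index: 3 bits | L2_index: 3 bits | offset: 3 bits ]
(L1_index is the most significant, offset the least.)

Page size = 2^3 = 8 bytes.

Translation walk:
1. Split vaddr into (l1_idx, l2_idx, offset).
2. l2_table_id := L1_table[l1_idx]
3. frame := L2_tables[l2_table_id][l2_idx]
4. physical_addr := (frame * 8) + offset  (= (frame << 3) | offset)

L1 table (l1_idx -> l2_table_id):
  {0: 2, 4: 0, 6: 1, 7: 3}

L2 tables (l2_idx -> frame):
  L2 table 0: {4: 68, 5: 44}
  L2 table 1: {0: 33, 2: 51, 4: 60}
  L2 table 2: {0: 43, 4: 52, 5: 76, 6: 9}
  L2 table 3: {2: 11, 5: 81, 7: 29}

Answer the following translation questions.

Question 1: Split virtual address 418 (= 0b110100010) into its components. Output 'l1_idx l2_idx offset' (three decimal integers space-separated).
Answer: 6 4 2

Derivation:
vaddr = 418 = 0b110100010
  top 3 bits -> l1_idx = 6
  next 3 bits -> l2_idx = 4
  bottom 3 bits -> offset = 2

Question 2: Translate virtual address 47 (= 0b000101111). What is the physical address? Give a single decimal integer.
vaddr = 47 = 0b000101111
Split: l1_idx=0, l2_idx=5, offset=7
L1[0] = 2
L2[2][5] = 76
paddr = 76 * 8 + 7 = 615

Answer: 615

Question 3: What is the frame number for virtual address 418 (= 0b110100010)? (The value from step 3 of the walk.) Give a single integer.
Answer: 60

Derivation:
vaddr = 418: l1_idx=6, l2_idx=4
L1[6] = 1; L2[1][4] = 60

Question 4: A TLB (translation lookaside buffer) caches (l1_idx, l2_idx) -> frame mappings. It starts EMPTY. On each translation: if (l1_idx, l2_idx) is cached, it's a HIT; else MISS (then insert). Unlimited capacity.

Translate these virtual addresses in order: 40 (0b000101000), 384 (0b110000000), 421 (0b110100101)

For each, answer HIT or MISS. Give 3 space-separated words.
vaddr=40: (0,5) not in TLB -> MISS, insert
vaddr=384: (6,0) not in TLB -> MISS, insert
vaddr=421: (6,4) not in TLB -> MISS, insert

Answer: MISS MISS MISS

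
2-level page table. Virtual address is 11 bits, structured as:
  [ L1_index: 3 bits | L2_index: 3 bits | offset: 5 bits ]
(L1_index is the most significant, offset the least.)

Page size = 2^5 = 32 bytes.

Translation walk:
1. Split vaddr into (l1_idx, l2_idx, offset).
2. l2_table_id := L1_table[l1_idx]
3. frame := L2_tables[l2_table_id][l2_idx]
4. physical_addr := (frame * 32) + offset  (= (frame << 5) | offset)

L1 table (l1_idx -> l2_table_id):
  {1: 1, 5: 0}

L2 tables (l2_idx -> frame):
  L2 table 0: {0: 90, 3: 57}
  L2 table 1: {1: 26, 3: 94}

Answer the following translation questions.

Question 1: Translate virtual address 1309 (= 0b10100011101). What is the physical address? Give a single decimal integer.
Answer: 2909

Derivation:
vaddr = 1309 = 0b10100011101
Split: l1_idx=5, l2_idx=0, offset=29
L1[5] = 0
L2[0][0] = 90
paddr = 90 * 32 + 29 = 2909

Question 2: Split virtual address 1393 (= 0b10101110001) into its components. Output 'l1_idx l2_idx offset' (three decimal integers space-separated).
vaddr = 1393 = 0b10101110001
  top 3 bits -> l1_idx = 5
  next 3 bits -> l2_idx = 3
  bottom 5 bits -> offset = 17

Answer: 5 3 17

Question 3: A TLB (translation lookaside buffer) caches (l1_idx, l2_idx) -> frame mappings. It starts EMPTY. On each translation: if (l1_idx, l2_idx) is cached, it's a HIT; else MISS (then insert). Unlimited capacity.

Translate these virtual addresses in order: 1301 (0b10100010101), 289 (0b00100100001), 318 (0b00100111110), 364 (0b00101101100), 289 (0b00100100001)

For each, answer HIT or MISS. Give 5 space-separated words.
Answer: MISS MISS HIT MISS HIT

Derivation:
vaddr=1301: (5,0) not in TLB -> MISS, insert
vaddr=289: (1,1) not in TLB -> MISS, insert
vaddr=318: (1,1) in TLB -> HIT
vaddr=364: (1,3) not in TLB -> MISS, insert
vaddr=289: (1,1) in TLB -> HIT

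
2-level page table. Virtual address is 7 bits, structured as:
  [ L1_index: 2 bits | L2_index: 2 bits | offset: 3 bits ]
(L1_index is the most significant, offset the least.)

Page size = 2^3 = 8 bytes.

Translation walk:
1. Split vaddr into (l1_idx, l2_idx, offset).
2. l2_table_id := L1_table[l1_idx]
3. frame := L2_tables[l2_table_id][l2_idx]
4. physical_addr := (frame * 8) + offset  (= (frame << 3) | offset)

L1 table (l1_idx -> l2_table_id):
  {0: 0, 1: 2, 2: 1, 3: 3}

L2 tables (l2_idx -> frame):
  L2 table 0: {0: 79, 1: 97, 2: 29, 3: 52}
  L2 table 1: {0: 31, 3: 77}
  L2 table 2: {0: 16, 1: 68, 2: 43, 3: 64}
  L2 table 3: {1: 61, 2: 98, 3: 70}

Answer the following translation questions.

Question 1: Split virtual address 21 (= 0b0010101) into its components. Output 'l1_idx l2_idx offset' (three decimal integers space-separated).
vaddr = 21 = 0b0010101
  top 2 bits -> l1_idx = 0
  next 2 bits -> l2_idx = 2
  bottom 3 bits -> offset = 5

Answer: 0 2 5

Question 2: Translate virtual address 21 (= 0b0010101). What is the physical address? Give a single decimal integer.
Answer: 237

Derivation:
vaddr = 21 = 0b0010101
Split: l1_idx=0, l2_idx=2, offset=5
L1[0] = 0
L2[0][2] = 29
paddr = 29 * 8 + 5 = 237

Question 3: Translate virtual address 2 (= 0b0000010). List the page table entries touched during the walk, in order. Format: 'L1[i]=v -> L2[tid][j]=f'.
Answer: L1[0]=0 -> L2[0][0]=79

Derivation:
vaddr = 2 = 0b0000010
Split: l1_idx=0, l2_idx=0, offset=2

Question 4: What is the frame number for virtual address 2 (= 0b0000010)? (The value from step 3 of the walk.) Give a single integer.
Answer: 79

Derivation:
vaddr = 2: l1_idx=0, l2_idx=0
L1[0] = 0; L2[0][0] = 79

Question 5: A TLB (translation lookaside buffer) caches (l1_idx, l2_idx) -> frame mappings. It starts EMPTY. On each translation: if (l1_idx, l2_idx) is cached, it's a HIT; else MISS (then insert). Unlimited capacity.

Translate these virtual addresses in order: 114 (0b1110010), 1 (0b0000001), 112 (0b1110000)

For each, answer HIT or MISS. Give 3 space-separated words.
Answer: MISS MISS HIT

Derivation:
vaddr=114: (3,2) not in TLB -> MISS, insert
vaddr=1: (0,0) not in TLB -> MISS, insert
vaddr=112: (3,2) in TLB -> HIT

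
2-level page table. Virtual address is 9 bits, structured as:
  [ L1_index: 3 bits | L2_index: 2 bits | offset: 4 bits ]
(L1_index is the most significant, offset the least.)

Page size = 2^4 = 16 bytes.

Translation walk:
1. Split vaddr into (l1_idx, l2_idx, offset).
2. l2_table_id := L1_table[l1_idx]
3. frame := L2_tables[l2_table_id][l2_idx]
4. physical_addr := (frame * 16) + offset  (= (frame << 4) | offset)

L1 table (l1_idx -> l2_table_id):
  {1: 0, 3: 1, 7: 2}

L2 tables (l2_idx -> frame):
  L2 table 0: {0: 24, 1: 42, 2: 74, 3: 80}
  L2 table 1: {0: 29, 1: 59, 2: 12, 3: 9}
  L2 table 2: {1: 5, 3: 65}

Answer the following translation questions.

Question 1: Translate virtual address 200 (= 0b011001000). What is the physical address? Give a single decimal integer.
vaddr = 200 = 0b011001000
Split: l1_idx=3, l2_idx=0, offset=8
L1[3] = 1
L2[1][0] = 29
paddr = 29 * 16 + 8 = 472

Answer: 472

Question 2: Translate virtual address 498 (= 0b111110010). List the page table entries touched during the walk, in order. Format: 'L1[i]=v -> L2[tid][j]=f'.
vaddr = 498 = 0b111110010
Split: l1_idx=7, l2_idx=3, offset=2

Answer: L1[7]=2 -> L2[2][3]=65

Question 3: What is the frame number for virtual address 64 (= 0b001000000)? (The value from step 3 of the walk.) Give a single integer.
Answer: 24

Derivation:
vaddr = 64: l1_idx=1, l2_idx=0
L1[1] = 0; L2[0][0] = 24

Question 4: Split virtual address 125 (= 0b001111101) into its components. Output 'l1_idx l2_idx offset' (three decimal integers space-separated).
Answer: 1 3 13

Derivation:
vaddr = 125 = 0b001111101
  top 3 bits -> l1_idx = 1
  next 2 bits -> l2_idx = 3
  bottom 4 bits -> offset = 13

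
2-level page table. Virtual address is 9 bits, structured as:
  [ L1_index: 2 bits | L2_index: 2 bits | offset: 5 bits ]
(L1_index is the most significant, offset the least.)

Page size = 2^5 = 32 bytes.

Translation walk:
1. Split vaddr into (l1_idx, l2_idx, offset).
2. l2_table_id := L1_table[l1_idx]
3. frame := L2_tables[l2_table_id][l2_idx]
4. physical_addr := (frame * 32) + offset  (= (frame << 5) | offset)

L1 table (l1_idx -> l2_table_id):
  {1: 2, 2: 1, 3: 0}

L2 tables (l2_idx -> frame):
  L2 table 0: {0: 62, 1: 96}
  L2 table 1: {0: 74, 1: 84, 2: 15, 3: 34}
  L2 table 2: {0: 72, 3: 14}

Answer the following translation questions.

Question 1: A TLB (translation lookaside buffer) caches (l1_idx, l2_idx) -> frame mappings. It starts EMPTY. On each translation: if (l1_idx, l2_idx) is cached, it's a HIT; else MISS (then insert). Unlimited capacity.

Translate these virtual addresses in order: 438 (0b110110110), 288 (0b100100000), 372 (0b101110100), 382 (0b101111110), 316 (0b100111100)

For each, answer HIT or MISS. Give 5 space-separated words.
Answer: MISS MISS MISS HIT HIT

Derivation:
vaddr=438: (3,1) not in TLB -> MISS, insert
vaddr=288: (2,1) not in TLB -> MISS, insert
vaddr=372: (2,3) not in TLB -> MISS, insert
vaddr=382: (2,3) in TLB -> HIT
vaddr=316: (2,1) in TLB -> HIT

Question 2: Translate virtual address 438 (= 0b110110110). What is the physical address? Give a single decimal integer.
Answer: 3094

Derivation:
vaddr = 438 = 0b110110110
Split: l1_idx=3, l2_idx=1, offset=22
L1[3] = 0
L2[0][1] = 96
paddr = 96 * 32 + 22 = 3094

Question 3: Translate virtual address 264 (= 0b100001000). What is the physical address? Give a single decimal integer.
Answer: 2376

Derivation:
vaddr = 264 = 0b100001000
Split: l1_idx=2, l2_idx=0, offset=8
L1[2] = 1
L2[1][0] = 74
paddr = 74 * 32 + 8 = 2376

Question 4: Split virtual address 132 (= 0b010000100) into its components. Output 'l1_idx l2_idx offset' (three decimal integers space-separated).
Answer: 1 0 4

Derivation:
vaddr = 132 = 0b010000100
  top 2 bits -> l1_idx = 1
  next 2 bits -> l2_idx = 0
  bottom 5 bits -> offset = 4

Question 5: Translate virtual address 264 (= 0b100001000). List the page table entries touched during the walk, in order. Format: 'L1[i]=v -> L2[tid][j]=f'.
vaddr = 264 = 0b100001000
Split: l1_idx=2, l2_idx=0, offset=8

Answer: L1[2]=1 -> L2[1][0]=74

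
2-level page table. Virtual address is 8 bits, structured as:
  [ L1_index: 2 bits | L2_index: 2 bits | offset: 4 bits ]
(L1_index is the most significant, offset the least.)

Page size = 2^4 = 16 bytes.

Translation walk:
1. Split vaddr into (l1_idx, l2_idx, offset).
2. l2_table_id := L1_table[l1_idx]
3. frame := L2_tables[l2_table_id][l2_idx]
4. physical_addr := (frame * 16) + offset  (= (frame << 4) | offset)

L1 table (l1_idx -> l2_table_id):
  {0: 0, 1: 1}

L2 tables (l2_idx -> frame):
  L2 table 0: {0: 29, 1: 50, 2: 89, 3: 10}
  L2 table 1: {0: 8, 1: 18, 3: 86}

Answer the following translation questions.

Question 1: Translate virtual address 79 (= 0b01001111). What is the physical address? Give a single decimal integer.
vaddr = 79 = 0b01001111
Split: l1_idx=1, l2_idx=0, offset=15
L1[1] = 1
L2[1][0] = 8
paddr = 8 * 16 + 15 = 143

Answer: 143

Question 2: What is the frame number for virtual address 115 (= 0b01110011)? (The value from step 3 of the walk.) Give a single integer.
vaddr = 115: l1_idx=1, l2_idx=3
L1[1] = 1; L2[1][3] = 86

Answer: 86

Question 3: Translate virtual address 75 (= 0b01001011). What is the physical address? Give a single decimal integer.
vaddr = 75 = 0b01001011
Split: l1_idx=1, l2_idx=0, offset=11
L1[1] = 1
L2[1][0] = 8
paddr = 8 * 16 + 11 = 139

Answer: 139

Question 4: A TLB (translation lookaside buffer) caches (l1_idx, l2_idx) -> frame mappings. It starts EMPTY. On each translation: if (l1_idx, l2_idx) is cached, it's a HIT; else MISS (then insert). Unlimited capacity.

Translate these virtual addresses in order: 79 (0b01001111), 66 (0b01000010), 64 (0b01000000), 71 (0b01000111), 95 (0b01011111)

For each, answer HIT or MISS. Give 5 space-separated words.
vaddr=79: (1,0) not in TLB -> MISS, insert
vaddr=66: (1,0) in TLB -> HIT
vaddr=64: (1,0) in TLB -> HIT
vaddr=71: (1,0) in TLB -> HIT
vaddr=95: (1,1) not in TLB -> MISS, insert

Answer: MISS HIT HIT HIT MISS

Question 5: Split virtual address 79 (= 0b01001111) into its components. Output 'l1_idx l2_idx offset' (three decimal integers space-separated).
vaddr = 79 = 0b01001111
  top 2 bits -> l1_idx = 1
  next 2 bits -> l2_idx = 0
  bottom 4 bits -> offset = 15

Answer: 1 0 15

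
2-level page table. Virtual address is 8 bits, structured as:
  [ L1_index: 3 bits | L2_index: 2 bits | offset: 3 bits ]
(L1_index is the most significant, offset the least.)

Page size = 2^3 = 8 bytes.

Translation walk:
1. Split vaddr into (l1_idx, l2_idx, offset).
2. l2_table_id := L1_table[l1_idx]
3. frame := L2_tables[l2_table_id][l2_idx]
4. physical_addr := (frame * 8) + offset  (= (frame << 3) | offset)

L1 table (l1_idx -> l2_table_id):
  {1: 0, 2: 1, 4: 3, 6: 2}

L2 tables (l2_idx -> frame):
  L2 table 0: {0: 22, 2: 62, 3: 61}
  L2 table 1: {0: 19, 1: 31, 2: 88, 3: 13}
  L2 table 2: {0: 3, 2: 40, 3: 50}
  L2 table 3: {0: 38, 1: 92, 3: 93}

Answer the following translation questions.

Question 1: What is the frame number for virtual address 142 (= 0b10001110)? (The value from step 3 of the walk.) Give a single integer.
vaddr = 142: l1_idx=4, l2_idx=1
L1[4] = 3; L2[3][1] = 92

Answer: 92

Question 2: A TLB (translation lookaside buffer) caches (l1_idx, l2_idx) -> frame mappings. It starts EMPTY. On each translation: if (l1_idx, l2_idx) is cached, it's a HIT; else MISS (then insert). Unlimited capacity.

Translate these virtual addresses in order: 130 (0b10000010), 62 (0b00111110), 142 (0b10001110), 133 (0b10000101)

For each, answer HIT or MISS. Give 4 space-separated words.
Answer: MISS MISS MISS HIT

Derivation:
vaddr=130: (4,0) not in TLB -> MISS, insert
vaddr=62: (1,3) not in TLB -> MISS, insert
vaddr=142: (4,1) not in TLB -> MISS, insert
vaddr=133: (4,0) in TLB -> HIT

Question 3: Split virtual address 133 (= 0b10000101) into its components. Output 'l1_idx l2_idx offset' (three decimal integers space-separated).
Answer: 4 0 5

Derivation:
vaddr = 133 = 0b10000101
  top 3 bits -> l1_idx = 4
  next 2 bits -> l2_idx = 0
  bottom 3 bits -> offset = 5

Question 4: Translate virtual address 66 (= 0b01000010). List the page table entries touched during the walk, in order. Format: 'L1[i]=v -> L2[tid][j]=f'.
Answer: L1[2]=1 -> L2[1][0]=19

Derivation:
vaddr = 66 = 0b01000010
Split: l1_idx=2, l2_idx=0, offset=2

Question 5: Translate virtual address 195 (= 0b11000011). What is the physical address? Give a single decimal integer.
vaddr = 195 = 0b11000011
Split: l1_idx=6, l2_idx=0, offset=3
L1[6] = 2
L2[2][0] = 3
paddr = 3 * 8 + 3 = 27

Answer: 27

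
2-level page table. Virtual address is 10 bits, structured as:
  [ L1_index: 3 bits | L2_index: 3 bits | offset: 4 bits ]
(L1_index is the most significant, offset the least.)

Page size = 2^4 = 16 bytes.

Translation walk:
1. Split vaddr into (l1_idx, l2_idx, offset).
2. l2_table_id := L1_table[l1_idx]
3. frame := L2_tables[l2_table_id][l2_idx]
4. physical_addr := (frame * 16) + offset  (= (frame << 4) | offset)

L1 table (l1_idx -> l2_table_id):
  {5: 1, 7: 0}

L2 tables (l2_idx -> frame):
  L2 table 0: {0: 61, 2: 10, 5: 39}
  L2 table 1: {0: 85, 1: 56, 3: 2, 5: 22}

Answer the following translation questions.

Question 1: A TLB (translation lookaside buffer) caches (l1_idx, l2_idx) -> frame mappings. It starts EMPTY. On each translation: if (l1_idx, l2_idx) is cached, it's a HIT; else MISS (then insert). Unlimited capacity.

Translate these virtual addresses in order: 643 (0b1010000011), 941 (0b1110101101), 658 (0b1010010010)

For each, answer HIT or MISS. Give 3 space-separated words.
Answer: MISS MISS MISS

Derivation:
vaddr=643: (5,0) not in TLB -> MISS, insert
vaddr=941: (7,2) not in TLB -> MISS, insert
vaddr=658: (5,1) not in TLB -> MISS, insert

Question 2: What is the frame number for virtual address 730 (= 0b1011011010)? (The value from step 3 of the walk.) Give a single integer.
Answer: 22

Derivation:
vaddr = 730: l1_idx=5, l2_idx=5
L1[5] = 1; L2[1][5] = 22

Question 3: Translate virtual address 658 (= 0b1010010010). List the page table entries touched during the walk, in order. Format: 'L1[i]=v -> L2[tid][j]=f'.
Answer: L1[5]=1 -> L2[1][1]=56

Derivation:
vaddr = 658 = 0b1010010010
Split: l1_idx=5, l2_idx=1, offset=2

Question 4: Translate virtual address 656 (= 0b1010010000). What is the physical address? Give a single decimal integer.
Answer: 896

Derivation:
vaddr = 656 = 0b1010010000
Split: l1_idx=5, l2_idx=1, offset=0
L1[5] = 1
L2[1][1] = 56
paddr = 56 * 16 + 0 = 896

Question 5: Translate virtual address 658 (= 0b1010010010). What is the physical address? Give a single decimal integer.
Answer: 898

Derivation:
vaddr = 658 = 0b1010010010
Split: l1_idx=5, l2_idx=1, offset=2
L1[5] = 1
L2[1][1] = 56
paddr = 56 * 16 + 2 = 898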